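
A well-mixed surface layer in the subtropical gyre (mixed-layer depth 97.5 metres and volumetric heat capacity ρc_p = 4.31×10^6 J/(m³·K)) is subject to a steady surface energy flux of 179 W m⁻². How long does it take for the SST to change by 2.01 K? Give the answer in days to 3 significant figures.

54.6 days

Areal heat capacity C = ρc_p × D = 4.31×10^6 × 97.5 = 4.20×10^8 J/(m^2 K).
Time required: Δt = C ΔT / F = 4.20×10^8 × 2.01 / 179 = 4.72×10^6 s.
In days: 4.72×10^6 s / (86400 s/day) = 54.6 days.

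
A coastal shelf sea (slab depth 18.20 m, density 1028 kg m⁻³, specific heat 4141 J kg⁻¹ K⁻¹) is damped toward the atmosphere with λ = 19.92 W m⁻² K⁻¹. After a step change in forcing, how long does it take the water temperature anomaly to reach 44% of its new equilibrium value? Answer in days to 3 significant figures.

Areal heat capacity C = ρ c_p D = 1028 × 4141 × 18.20 = 7.75×10^7 J/(m^2 K).
τ = C / λ = 7.75×10^7 / 19.92 = 3.89×10^6 s.
Fraction reached: 1 − e^(−t/τ) = 0.44 ⇒ t = −τ ln(1 − 0.44) = τ × 0.580.
t = 2.26×10^6 s = 26.1 days.

26.1 days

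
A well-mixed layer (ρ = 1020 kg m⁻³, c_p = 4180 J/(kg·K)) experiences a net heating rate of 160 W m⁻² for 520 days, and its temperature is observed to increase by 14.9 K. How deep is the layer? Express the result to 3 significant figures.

113 m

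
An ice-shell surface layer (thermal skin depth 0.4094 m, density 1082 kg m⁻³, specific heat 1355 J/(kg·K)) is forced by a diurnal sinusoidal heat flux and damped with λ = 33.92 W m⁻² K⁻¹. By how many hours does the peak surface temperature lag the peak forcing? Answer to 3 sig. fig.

3.48 hours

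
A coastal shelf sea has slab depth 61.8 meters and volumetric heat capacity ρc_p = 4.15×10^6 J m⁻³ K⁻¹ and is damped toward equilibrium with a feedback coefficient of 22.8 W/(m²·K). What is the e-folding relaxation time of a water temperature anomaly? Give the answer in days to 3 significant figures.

130 days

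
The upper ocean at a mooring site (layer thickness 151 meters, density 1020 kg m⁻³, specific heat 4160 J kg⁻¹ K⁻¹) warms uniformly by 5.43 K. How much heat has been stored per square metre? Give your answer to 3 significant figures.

Areal heat capacity C = ρ c_p D = 1020 × 4160 × 151 = 6.41×10^8 J/(m^2 K).
ΔQ = C ΔT = 6.41×10^8 × 5.43 = 3.48×10^9 J/m².

3.48×10^9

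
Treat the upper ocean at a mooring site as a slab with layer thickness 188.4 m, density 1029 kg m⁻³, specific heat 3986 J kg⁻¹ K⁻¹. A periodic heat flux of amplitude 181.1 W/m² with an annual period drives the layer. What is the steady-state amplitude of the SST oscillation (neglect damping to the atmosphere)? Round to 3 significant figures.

Areal heat capacity C = ρ c_p D = 1029 × 3986 × 188.4 = 7.73×10^8 J/(m^2 K).
Angular frequency ω = 2π / T = 2π / 3.15×10^7 s = 1.99×10^-7 s⁻¹.
Cω = 7.73×10^8 × 1.99×10^-7 = 154 W/(m²·K).
Amplitude A = F₀ / (Cω) = 181.1 / 154 = 1.18 K.

1.18 K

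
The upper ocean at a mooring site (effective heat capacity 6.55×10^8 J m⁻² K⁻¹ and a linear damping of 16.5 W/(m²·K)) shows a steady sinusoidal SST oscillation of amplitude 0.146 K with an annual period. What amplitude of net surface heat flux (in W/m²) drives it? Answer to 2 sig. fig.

19

Areal heat capacity C = 6.55×10^8 J m⁻² K⁻¹ (given).
ω = 2π / 3.15×10^7 s = 1.99×10^-7 s⁻¹.
√((Cω)² + λ²) = √((131)² + 16.5²) = 132 W/(m²·K).
F₀ = A × √((Cω)²+λ²) = 0.146 × 132 = 19.2 W/m².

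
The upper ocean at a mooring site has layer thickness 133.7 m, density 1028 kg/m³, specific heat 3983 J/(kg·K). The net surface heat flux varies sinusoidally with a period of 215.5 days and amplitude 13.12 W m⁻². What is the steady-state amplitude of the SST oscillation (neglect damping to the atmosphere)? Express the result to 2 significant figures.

Areal heat capacity C = ρ c_p D = 1028 × 3983 × 133.7 = 5.47×10^8 J/(m^2 K).
Angular frequency ω = 2π / T = 2π / 1.86×10^7 s = 3.37×10^-7 s⁻¹.
Cω = 5.47×10^8 × 3.37×10^-7 = 185 W/(m²·K).
Amplitude A = F₀ / (Cω) = 13.12 / 185 = 0.0710 K.

0.071 K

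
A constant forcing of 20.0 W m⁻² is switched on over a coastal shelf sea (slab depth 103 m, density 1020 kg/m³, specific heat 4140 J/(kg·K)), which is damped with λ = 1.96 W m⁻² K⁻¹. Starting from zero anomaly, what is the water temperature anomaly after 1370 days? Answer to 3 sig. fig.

Areal heat capacity C = ρ c_p D = 1020 × 4140 × 103 = 4.35×10^8 J m⁻² K⁻¹.
τ = C / λ = 4.35×10^8 / 1.96 = 2.22×10^8 s.
Equilibrium anomaly ΔT_eq = F / λ = 20.0 / 1.96 = 10.2 K.
t = 1370 days = 1.18×10^8 s, so t/τ = 0.533.
ΔT(t) = ΔT_eq (1 − e^(−t/τ)) = 10.2 × (1 − e^−0.533) = 4.22 K.

4.22 K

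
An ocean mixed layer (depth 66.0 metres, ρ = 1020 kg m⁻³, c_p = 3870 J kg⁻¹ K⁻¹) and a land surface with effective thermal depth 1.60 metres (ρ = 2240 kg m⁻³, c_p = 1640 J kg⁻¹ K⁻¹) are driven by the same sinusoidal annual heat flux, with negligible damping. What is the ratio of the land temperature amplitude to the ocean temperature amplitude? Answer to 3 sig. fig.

C_ocean = 1020 × 3870 × 66.0 = 2.61×10^8 J/(m²·K).
C_land = 2240 × 1640 × 1.60 = 5.88×10^6 J/(m²·K).
Undamped amplitude ∝ 1/C, so A_land/A_ocean = C_ocean/C_land = 44.3.

44.3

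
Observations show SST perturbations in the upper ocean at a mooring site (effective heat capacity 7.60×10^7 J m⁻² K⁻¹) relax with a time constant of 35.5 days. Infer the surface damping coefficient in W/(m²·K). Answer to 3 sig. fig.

24.8

Areal heat capacity C = 7.60×10^7 J m⁻² K⁻¹ (given).
τ = 35.5 days = 3.07×10^6 s.
λ = C / τ = 7.60×10^7 / 3.07×10^6 = 24.8 W/(m²·K).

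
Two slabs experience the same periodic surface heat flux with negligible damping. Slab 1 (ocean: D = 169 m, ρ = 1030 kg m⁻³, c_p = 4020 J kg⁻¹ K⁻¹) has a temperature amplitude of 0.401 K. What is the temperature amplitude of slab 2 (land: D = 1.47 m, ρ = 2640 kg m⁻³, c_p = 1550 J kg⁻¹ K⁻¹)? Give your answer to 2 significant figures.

C_ocean = 7.00×10^8 J/(m²·K); C_land = 6.02×10^6 J/(m²·K).
A ∝ 1/C ⇒ A_land = A_ocean × C_ocean/C_land = 0.401 × 116 = 46.6 K.

47 K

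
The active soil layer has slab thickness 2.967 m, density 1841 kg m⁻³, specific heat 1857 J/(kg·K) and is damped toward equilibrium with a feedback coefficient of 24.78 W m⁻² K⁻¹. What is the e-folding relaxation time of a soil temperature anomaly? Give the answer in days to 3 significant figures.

4.74 days

Areal heat capacity C = ρ c_p D = 1841 × 1857 × 2.967 = 1.01×10^7 J/(m^2 K).
Relaxation time τ = C / λ = 1.01×10^7 / 24.78 = 4.09×10^5 s.
In days: 4.09×10^5 s / (86400 s/day) = 4.74 days.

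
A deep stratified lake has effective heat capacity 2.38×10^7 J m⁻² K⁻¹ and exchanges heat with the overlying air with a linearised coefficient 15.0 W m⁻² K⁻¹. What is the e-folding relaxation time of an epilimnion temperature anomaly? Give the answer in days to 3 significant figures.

Areal heat capacity C = 2.38×10^7 J m⁻² K⁻¹ (given).
Relaxation time τ = C / λ = 2.38×10^7 / 15.0 = 1.59×10^6 s.
In days: 1.59×10^6 s / (86400 s/day) = 18.4 days.

18.4 days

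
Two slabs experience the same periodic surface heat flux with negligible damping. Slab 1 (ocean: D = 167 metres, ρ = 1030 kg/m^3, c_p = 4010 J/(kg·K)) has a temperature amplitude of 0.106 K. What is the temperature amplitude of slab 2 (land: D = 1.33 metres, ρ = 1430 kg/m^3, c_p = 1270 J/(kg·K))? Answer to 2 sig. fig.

C_ocean = 6.90×10^8 J/(m²·K); C_land = 2.42×10^6 J/(m²·K).
A ∝ 1/C ⇒ A_land = A_ocean × C_ocean/C_land = 0.106 × 286 = 30.3 K.

30 K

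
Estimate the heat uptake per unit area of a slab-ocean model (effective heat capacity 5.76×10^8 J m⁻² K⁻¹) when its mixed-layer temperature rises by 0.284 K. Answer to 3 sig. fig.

1.64×10^8

Areal heat capacity C = 5.76×10^8 J m⁻² K⁻¹ (given).
ΔQ = C ΔT = 5.76×10^8 × 0.284 = 1.64×10^8 J/m².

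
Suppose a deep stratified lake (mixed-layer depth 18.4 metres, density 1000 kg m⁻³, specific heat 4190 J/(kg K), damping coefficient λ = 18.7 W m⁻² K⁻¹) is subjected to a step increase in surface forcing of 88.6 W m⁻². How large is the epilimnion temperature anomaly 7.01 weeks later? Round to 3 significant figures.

Areal heat capacity C = ρ c_p D = 1000 × 4190 × 18.4 = 7.71×10^7 J/(m²·K).
τ = C / λ = 7.71×10^7 / 18.7 = 4.12×10^6 s.
Equilibrium anomaly ΔT_eq = F / λ = 88.6 / 18.7 = 4.74 K.
t = 7.01 weeks = 4.24×10^6 s, so t/τ = 1.03.
ΔT(t) = ΔT_eq (1 − e^(−t/τ)) = 4.74 × (1 − e^−1.03) = 3.04 K.

3.04 K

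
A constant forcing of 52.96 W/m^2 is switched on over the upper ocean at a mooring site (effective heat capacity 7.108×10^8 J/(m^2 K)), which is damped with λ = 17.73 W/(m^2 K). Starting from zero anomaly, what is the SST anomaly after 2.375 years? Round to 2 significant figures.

2.5 K

Areal heat capacity C = 7.108×10^8 J/(m^2 K) (given).
τ = C / λ = 7.11×10^8 / 17.73 = 4.01×10^7 s.
Equilibrium anomaly ΔT_eq = F / λ = 52.96 / 17.73 = 2.99 K.
t = 2.375 years = 7.49×10^7 s, so t/τ = 1.87.
ΔT(t) = ΔT_eq (1 − e^(−t/τ)) = 2.99 × (1 − e^−1.87) = 2.53 K.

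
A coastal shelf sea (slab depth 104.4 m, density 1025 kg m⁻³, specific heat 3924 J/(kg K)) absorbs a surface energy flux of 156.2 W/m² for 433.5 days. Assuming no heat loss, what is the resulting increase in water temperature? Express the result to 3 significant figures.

Areal heat capacity C = ρ c_p D = 1025 × 3924 × 104.4 = 4.20×10^8 J m⁻² K⁻¹.
Net heat input Q = F Δt = 156.2 × (433.5 days × 86400 s/day) = 5.85×10^9 J/m².
ΔT = Q / C = 5.85×10^9 / 4.20×10^8 = 13.9 K.

13.9 K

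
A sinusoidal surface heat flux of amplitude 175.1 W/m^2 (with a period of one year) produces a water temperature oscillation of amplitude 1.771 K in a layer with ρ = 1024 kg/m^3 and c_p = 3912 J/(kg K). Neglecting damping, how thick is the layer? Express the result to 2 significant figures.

ω = 2π / 3.15×10^7 s = 1.99×10^-7 s⁻¹.
Required C = F₀ / (A ω) = 175.1 / (1.771 × 1.99×10^-7) = 4.96×10^8 J/(m²·K).
D = C / (ρ c_p) = 4.96×10^8 / (1024 × 3912) = 124 m.

120 m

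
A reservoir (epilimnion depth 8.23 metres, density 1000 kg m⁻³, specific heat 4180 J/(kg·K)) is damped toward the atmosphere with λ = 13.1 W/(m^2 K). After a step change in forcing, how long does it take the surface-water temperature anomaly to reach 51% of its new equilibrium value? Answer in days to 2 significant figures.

Areal heat capacity C = ρ c_p D = 1000 × 4180 × 8.23 = 3.44×10^7 J m⁻² K⁻¹.
τ = C / λ = 3.44×10^7 / 13.1 = 2.63×10^6 s.
Fraction reached: 1 − e^(−t/τ) = 0.51 ⇒ t = −τ ln(1 − 0.51) = τ × 0.713.
t = 1.87×10^6 s = 21.7 days.

22 days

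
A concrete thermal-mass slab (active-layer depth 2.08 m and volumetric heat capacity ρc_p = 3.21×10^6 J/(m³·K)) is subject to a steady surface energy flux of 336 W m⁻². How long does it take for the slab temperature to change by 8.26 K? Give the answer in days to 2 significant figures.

1.9 days

Areal heat capacity C = ρc_p × D = 3.21×10^6 × 2.08 = 6.68×10^6 J/(m^2 K).
Time required: Δt = C ΔT / F = 6.68×10^6 × 8.26 / 336 = 1.64×10^5 s.
In days: 1.64×10^5 s / (86400 s/day) = 1.90 days.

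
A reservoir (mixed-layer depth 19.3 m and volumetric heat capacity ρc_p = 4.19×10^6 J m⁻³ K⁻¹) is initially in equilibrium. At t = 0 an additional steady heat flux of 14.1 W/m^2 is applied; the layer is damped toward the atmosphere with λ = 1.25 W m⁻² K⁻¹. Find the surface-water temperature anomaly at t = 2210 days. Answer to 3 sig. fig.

10.7 K

Areal heat capacity C = ρc_p × D = 4.19×10^6 × 19.3 = 8.09×10^7 J/(m²·K).
τ = C / λ = 8.09×10^7 / 1.25 = 6.47×10^7 s.
Equilibrium anomaly ΔT_eq = F / λ = 14.1 / 1.25 = 11.3 K.
t = 2210 days = 1.91×10^8 s, so t/τ = 2.95.
ΔT(t) = ΔT_eq (1 − e^(−t/τ)) = 11.3 × (1 − e^−2.95) = 10.7 K.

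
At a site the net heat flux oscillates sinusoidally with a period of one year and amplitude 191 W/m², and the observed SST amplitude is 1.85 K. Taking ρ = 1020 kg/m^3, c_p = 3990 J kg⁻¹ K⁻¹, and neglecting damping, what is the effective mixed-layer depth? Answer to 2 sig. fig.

130 m

ω = 2π / 3.15×10^7 s = 1.99×10^-7 s⁻¹.
Required C = F₀ / (A ω) = 191 / (1.85 × 1.99×10^-7) = 5.18×10^8 J/(m²·K).
D = C / (ρ c_p) = 5.18×10^8 / (1020 × 3990) = 127 m.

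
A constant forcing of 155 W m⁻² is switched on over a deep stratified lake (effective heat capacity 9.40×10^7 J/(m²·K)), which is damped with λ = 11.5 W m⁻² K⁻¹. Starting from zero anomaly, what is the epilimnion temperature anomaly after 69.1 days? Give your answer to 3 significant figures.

Areal heat capacity C = 9.40×10^7 J/(m²·K) (given).
τ = C / λ = 9.40×10^7 / 11.5 = 8.17×10^6 s.
Equilibrium anomaly ΔT_eq = F / λ = 155 / 11.5 = 13.5 K.
t = 69.1 days = 5.97×10^6 s, so t/τ = 0.730.
ΔT(t) = ΔT_eq (1 − e^(−t/τ)) = 13.5 × (1 − e^−0.730) = 6.99 K.

6.99 K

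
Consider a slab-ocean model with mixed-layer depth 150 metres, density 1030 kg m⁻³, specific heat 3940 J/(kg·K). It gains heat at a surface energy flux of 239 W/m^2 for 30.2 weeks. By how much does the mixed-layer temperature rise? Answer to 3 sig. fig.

7.17 K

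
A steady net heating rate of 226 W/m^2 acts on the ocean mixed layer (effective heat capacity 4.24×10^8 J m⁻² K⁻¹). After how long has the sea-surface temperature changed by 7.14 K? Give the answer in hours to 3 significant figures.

Areal heat capacity C = 4.24×10^8 J m⁻² K⁻¹ (given).
Time required: Δt = C ΔT / F = 4.24×10^8 × 7.14 / 226 = 1.34×10^7 s.
In hours: 1.34×10^7 s / (3600 s/hour) = 3720 hours.

3720 hours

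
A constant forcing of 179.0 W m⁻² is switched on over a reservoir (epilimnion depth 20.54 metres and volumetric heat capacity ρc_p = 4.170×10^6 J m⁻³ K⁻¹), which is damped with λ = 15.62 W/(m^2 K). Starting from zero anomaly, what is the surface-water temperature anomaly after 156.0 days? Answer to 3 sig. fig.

10.5 K

Areal heat capacity C = ρc_p × D = 4.170×10^6 × 20.54 = 8.57×10^7 J/(m^2 K).
τ = C / λ = 8.57×10^7 / 15.62 = 5.48×10^6 s.
Equilibrium anomaly ΔT_eq = F / λ = 179.0 / 15.62 = 11.5 K.
t = 156.0 days = 1.35×10^7 s, so t/τ = 2.46.
ΔT(t) = ΔT_eq (1 − e^(−t/τ)) = 11.5 × (1 − e^−2.46) = 10.5 K.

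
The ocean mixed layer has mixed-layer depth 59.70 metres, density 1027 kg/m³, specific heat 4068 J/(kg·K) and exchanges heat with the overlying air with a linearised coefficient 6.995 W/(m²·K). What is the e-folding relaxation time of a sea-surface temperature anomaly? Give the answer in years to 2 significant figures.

Areal heat capacity C = ρ c_p D = 1027 × 4068 × 59.70 = 2.49×10^8 J m⁻² K⁻¹.
Relaxation time τ = C / λ = 2.49×10^8 / 6.995 = 3.57×10^7 s.
In years: 3.57×10^7 s / (3.156×10^7 s/year) = 1.13 years.

1.1 years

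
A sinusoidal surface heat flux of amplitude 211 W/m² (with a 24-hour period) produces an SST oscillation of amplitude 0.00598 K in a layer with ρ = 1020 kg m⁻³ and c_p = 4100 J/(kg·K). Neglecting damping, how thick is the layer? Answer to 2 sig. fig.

120 m

ω = 2π / 86400 s = 7.27×10^-5 s⁻¹.
Required C = F₀ / (A ω) = 211 / (0.00598 × 7.27×10^-5) = 4.85×10^8 J/(m²·K).
D = C / (ρ c_p) = 4.85×10^8 / (1020 × 4100) = 116 m.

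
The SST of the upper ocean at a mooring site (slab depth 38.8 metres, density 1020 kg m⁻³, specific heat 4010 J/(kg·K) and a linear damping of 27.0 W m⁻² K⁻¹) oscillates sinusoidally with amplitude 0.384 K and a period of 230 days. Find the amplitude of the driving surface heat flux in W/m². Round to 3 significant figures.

Areal heat capacity C = ρ c_p D = 1020 × 4010 × 38.8 = 1.59×10^8 J/(m^2 K).
ω = 2π / 1.99×10^7 s = 3.16×10^-7 s⁻¹.
√((Cω)² + λ²) = √((50.2)² + 27.0²) = 57.0 W/(m²·K).
F₀ = A × √((Cω)²+λ²) = 0.384 × 57.0 = 21.9 W/m².

21.9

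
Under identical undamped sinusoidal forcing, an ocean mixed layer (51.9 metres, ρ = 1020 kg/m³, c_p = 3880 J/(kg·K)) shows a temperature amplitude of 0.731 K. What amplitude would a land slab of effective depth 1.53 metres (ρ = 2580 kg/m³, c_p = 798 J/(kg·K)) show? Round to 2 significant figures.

C_ocean = 2.05×10^8 J/(m²·K); C_land = 3.15×10^6 J/(m²·K).
A ∝ 1/C ⇒ A_land = A_ocean × C_ocean/C_land = 0.731 × 65.2 = 47.7 K.

48 K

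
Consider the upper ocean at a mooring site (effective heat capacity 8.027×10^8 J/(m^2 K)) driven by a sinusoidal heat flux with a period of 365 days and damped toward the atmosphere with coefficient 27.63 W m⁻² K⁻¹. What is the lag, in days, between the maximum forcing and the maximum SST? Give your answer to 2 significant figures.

81 days

Areal heat capacity C = 8.027×10^8 J/(m^2 K) (given).
ω = 2π / 3.15×10^7 s = 1.99×10^-7 s⁻¹.
Phase lag φ = arctan(Cω/λ) = arctan(160/27.63) = 1.40 rad.
Time lag = φ / ω = 1.40 / 1.99×10^-7 = 7.03×10^6 s = 81.3 days.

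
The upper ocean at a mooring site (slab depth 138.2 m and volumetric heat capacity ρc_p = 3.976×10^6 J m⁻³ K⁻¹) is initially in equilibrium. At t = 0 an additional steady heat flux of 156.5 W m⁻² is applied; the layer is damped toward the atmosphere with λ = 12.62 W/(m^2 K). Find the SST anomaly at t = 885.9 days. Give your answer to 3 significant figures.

10.3 K

Areal heat capacity C = ρc_p × D = 3.976×10^6 × 138.2 = 5.49×10^8 J/(m^2 K).
τ = C / λ = 5.49×10^8 / 12.62 = 4.35×10^7 s.
Equilibrium anomaly ΔT_eq = F / λ = 156.5 / 12.62 = 12.4 K.
t = 885.9 days = 7.65×10^7 s, so t/τ = 1.76.
ΔT(t) = ΔT_eq (1 − e^(−t/τ)) = 12.4 × (1 − e^−1.76) = 10.3 K.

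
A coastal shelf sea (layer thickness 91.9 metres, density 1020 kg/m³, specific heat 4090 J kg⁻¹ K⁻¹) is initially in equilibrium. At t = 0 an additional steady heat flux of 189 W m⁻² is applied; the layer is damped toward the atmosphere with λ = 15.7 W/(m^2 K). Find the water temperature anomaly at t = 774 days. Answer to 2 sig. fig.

Areal heat capacity C = ρ c_p D = 1020 × 4090 × 91.9 = 3.83×10^8 J/(m²·K).
τ = C / λ = 3.83×10^8 / 15.7 = 2.44×10^7 s.
Equilibrium anomaly ΔT_eq = F / λ = 189 / 15.7 = 12.0 K.
t = 774 days = 6.69×10^7 s, so t/τ = 2.74.
ΔT(t) = ΔT_eq (1 − e^(−t/τ)) = 12.0 × (1 − e^−2.74) = 11.3 K.

11 K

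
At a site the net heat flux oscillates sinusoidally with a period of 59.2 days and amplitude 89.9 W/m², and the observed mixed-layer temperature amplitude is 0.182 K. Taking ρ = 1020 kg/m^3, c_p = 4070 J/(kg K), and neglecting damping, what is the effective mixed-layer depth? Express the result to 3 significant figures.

96.9 m

ω = 2π / 5.11×10^6 s = 1.23×10^-6 s⁻¹.
Required C = F₀ / (A ω) = 89.9 / (0.182 × 1.23×10^-6) = 4.02×10^8 J/(m²·K).
D = C / (ρ c_p) = 4.02×10^8 / (1020 × 4070) = 96.9 m.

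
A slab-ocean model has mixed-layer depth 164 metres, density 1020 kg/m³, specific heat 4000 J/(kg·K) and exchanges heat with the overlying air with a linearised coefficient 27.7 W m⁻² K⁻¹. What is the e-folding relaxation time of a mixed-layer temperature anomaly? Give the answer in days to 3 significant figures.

280 days

Areal heat capacity C = ρ c_p D = 1020 × 4000 × 164 = 6.69×10^8 J/(m^2 K).
Relaxation time τ = C / λ = 6.69×10^8 / 27.7 = 2.42×10^7 s.
In days: 2.42×10^7 s / (86400 s/day) = 280 days.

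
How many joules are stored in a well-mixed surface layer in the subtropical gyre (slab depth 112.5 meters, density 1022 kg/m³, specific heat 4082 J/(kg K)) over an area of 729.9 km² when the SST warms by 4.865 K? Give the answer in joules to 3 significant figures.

1.67×10^18 J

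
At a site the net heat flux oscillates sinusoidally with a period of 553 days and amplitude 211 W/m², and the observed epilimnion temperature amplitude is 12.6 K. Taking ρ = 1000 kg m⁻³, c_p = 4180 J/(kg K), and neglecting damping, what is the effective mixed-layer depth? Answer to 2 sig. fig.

ω = 2π / 4.78×10^7 s = 1.32×10^-7 s⁻¹.
Required C = F₀ / (A ω) = 211 / (12.6 × 1.32×10^-7) = 1.27×10^8 J/(m²·K).
D = C / (ρ c_p) = 1.27×10^8 / (1000 × 4180) = 30.5 m.

30 m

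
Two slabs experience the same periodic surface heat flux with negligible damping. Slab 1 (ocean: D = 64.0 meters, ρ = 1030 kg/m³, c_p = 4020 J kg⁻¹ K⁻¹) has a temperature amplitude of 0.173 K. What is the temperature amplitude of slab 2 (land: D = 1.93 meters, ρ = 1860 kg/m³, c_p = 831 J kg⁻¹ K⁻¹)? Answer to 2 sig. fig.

15 K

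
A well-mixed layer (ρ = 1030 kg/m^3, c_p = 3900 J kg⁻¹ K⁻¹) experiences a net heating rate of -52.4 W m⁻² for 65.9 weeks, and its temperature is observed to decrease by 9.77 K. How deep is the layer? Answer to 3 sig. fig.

Heat input Q = F Δt = -52.4 × 3.99×10^7 s = -2.09×10^9 J/m².
Required areal heat capacity C = Q / ΔT = 2.14×10^8 J/(m²·K).
Depth D = C / (ρ c_p) = 2.14×10^8 / (1030 × 3900) = 53.2 m.

53.2 m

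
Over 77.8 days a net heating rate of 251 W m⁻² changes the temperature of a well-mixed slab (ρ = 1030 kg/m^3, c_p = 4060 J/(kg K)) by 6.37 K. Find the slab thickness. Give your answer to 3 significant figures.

63.3 m

Heat input Q = F Δt = 251 × 6.72×10^6 s = 1.69×10^9 J/m².
Required areal heat capacity C = Q / ΔT = 2.65×10^8 J/(m²·K).
Depth D = C / (ρ c_p) = 2.65×10^8 / (1030 × 4060) = 63.3 m.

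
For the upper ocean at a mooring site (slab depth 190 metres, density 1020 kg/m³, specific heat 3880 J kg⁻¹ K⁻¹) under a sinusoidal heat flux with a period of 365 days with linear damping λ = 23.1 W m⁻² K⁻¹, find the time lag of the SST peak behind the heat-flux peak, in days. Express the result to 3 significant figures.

82.4 days

Areal heat capacity C = ρ c_p D = 1020 × 3880 × 190 = 7.52×10^8 J m⁻² K⁻¹.
ω = 2π / 3.15×10^7 s = 1.99×10^-7 s⁻¹.
Phase lag φ = arctan(Cω/λ) = arctan(150/23.1) = 1.42 rad.
Time lag = φ / ω = 1.42 / 1.99×10^-7 = 7.12×10^6 s = 82.4 days.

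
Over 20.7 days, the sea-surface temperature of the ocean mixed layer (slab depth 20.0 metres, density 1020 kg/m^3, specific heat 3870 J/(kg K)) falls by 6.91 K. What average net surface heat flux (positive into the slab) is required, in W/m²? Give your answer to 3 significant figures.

Areal heat capacity C = ρ c_p D = 1020 × 3870 × 20.0 = 7.89×10^7 J/(m²·K).
Required heat per unit area: Q = C ΔT = 7.89×10^7 × -6.91 = -5.46×10^8 J/m².
Flux F = Q / Δt = -5.46×10^8 / 1.79×10^6 s = -305 W/m².

-305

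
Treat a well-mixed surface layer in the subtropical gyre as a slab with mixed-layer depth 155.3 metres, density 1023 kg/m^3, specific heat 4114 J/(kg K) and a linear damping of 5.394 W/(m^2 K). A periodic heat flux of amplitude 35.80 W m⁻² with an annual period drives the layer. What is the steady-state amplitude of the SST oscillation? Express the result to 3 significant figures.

0.275 K

Areal heat capacity C = ρ c_p D = 1023 × 4114 × 155.3 = 6.54×10^8 J m⁻² K⁻¹.
Angular frequency ω = 2π / T = 2π / 3.15×10^7 s = 1.99×10^-7 s⁻¹.
√((Cω)² + λ²) = √((130)² + 5.394²) = 130 W/(m²·K).
Amplitude A = F₀ / √((Cω)²+λ²) = 35.80 / 130 = 0.275 K.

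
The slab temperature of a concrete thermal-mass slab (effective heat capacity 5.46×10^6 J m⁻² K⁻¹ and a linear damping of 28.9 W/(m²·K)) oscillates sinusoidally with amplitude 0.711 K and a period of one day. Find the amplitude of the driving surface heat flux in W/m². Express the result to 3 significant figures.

283

Areal heat capacity C = 5.46×10^6 J m⁻² K⁻¹ (given).
ω = 2π / 86400 s = 7.27×10^-5 s⁻¹.
√((Cω)² + λ²) = √((397)² + 28.9²) = 398 W/(m²·K).
F₀ = A × √((Cω)²+λ²) = 0.711 × 398 = 283 W/m².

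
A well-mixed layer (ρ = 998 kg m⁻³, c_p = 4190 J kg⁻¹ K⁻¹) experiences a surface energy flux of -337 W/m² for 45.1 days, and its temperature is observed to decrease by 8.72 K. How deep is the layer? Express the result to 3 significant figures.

36.0 m

Heat input Q = F Δt = -337 × 3.90×10^6 s = -1.31×10^9 J/m².
Required areal heat capacity C = Q / ΔT = 1.51×10^8 J/(m²·K).
Depth D = C / (ρ c_p) = 1.51×10^8 / (998 × 4190) = 36.0 m.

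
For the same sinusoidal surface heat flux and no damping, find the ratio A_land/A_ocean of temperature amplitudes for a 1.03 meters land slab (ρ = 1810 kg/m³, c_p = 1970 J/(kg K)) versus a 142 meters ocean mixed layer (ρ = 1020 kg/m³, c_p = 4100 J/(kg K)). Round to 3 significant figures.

162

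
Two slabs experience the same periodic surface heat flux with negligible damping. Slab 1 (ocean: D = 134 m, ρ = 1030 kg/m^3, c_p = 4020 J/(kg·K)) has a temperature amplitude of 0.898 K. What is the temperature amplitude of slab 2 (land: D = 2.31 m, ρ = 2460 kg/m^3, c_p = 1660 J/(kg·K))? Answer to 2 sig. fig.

53 K

C_ocean = 5.55×10^8 J/(m²·K); C_land = 9.43×10^6 J/(m²·K).
A ∝ 1/C ⇒ A_land = A_ocean × C_ocean/C_land = 0.898 × 58.8 = 52.8 K.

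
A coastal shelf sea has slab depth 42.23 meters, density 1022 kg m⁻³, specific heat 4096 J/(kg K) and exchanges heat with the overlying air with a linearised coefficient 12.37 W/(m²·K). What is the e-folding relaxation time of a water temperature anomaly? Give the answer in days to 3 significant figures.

165 days

Areal heat capacity C = ρ c_p D = 1022 × 4096 × 42.23 = 1.77×10^8 J m⁻² K⁻¹.
Relaxation time τ = C / λ = 1.77×10^8 / 12.37 = 1.43×10^7 s.
In days: 1.43×10^7 s / (86400 s/day) = 165 days.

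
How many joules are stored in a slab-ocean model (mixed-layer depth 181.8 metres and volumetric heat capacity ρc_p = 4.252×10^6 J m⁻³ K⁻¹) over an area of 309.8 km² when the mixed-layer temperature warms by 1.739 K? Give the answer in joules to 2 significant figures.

Areal heat capacity C = ρc_p × D = 4.252×10^6 × 181.8 = 7.73×10^8 J m⁻² K⁻¹.
Heat per unit area: q = C ΔT = 7.73×10^8 × 1.739 = 1.34×10^9 J/m².
Total heat: Q = q × A = 1.34×10^9 × (309.8 × 10⁶ m²) = 4.16×10^17 J.

4.2×10^17 J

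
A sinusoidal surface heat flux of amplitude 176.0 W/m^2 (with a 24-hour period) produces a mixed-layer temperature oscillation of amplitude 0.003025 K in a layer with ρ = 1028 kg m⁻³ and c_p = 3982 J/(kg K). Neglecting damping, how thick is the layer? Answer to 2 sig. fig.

200 m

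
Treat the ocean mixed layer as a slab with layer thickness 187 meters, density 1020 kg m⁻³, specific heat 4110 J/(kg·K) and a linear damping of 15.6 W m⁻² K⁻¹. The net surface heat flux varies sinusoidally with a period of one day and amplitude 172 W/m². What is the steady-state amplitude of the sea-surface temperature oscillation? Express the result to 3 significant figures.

Areal heat capacity C = ρ c_p D = 1020 × 4110 × 187 = 7.84×10^8 J m⁻² K⁻¹.
Angular frequency ω = 2π / T = 2π / 86400 s = 7.27×10^-5 s⁻¹.
√((Cω)² + λ²) = √((57000)² + 15.6²) = 57000 W/(m²·K).
Amplitude A = F₀ / √((Cω)²+λ²) = 172 / 57000 = 0.00302 K.

0.00302 K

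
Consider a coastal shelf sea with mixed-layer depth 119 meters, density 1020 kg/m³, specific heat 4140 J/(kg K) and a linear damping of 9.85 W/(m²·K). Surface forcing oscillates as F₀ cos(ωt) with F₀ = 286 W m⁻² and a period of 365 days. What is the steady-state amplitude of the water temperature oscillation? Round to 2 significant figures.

Areal heat capacity C = ρ c_p D = 1020 × 4140 × 119 = 5.03×10^8 J m⁻² K⁻¹.
Angular frequency ω = 2π / T = 2π / 3.15×10^7 s = 1.99×10^-7 s⁻¹.
√((Cω)² + λ²) = √((100)² + 9.85²) = 101 W/(m²·K).
Amplitude A = F₀ / √((Cω)²+λ²) = 286 / 101 = 2.84 K.

2.8 K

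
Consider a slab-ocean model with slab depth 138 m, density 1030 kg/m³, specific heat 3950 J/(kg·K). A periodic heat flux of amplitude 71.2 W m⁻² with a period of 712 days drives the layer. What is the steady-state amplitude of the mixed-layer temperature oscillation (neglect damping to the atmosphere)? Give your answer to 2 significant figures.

Areal heat capacity C = ρ c_p D = 1030 × 3950 × 138 = 5.61×10^8 J m⁻² K⁻¹.
Angular frequency ω = 2π / T = 2π / 6.15×10^7 s = 1.02×10^-7 s⁻¹.
Cω = 5.61×10^8 × 1.02×10^-7 = 57.3 W/(m²·K).
Amplitude A = F₀ / (Cω) = 71.2 / 57.3 = 1.24 K.

1.2 K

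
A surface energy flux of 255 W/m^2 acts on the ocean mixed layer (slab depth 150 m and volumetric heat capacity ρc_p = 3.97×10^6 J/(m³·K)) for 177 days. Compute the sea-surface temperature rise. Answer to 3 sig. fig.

Areal heat capacity C = ρc_p × D = 3.97×10^6 × 150 = 5.96×10^8 J/(m²·K).
Net heat input Q = F Δt = 255 × (177 days × 86400 s/day) = 3.90×10^9 J/m².
ΔT = Q / C = 3.90×10^9 / 5.96×10^8 = 6.55 K.

6.55 K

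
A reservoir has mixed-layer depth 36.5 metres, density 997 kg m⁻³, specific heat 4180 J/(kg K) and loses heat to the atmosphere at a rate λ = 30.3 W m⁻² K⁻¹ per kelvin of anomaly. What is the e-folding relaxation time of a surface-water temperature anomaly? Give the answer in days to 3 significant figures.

58.1 days

Areal heat capacity C = ρ c_p D = 997 × 4180 × 36.5 = 1.52×10^8 J/(m²·K).
Relaxation time τ = C / λ = 1.52×10^8 / 30.3 = 5.02×10^6 s.
In days: 5.02×10^6 s / (86400 s/day) = 58.1 days.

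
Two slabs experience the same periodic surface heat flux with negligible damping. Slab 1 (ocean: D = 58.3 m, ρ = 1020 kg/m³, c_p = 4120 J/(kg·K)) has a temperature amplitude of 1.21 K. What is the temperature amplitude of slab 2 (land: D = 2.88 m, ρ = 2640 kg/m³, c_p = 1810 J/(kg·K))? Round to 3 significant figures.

C_ocean = 2.45×10^8 J/(m²·K); C_land = 1.38×10^7 J/(m²·K).
A ∝ 1/C ⇒ A_land = A_ocean × C_ocean/C_land = 1.21 × 17.8 = 21.5 K.

21.5 K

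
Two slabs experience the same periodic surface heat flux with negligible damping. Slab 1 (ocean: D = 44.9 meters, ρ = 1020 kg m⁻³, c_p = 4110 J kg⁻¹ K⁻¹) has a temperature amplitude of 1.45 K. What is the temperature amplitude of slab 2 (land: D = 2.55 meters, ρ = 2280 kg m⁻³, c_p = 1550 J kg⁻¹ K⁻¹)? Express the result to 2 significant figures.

30 K

C_ocean = 1.88×10^8 J/(m²·K); C_land = 9.01×10^6 J/(m²·K).
A ∝ 1/C ⇒ A_land = A_ocean × C_ocean/C_land = 1.45 × 20.9 = 30.3 K.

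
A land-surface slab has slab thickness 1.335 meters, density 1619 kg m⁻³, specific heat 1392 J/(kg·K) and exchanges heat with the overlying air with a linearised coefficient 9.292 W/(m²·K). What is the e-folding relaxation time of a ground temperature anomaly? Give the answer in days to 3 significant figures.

Areal heat capacity C = ρ c_p D = 1619 × 1392 × 1.335 = 3.01×10^6 J m⁻² K⁻¹.
Relaxation time τ = C / λ = 3.01×10^6 / 9.292 = 3.24×10^5 s.
In days: 3.24×10^5 s / (86400 s/day) = 3.75 days.

3.75 days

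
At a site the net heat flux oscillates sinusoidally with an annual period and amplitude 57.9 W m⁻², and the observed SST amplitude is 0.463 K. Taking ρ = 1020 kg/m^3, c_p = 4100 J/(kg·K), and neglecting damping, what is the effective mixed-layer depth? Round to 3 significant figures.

ω = 2π / 3.15×10^7 s = 1.99×10^-7 s⁻¹.
Required C = F₀ / (A ω) = 57.9 / (0.463 × 1.99×10^-7) = 6.28×10^8 J/(m²·K).
D = C / (ρ c_p) = 6.28×10^8 / (1020 × 4100) = 150 m.

150 m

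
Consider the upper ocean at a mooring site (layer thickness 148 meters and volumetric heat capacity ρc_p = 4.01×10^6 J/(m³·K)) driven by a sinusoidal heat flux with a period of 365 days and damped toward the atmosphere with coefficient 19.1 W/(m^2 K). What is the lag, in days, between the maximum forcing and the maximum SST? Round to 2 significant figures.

82 days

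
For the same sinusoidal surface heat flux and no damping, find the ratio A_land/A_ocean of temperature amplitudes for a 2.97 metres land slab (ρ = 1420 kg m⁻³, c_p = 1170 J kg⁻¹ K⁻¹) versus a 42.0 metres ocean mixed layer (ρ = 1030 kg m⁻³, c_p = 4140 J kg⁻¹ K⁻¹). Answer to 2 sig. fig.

36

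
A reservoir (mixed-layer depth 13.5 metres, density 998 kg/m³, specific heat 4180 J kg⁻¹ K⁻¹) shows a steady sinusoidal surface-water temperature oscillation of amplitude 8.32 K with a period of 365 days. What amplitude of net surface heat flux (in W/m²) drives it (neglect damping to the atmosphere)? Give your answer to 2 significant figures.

93

Areal heat capacity C = ρ c_p D = 998 × 4180 × 13.5 = 5.63×10^7 J/(m^2 K).
ω = 2π / 3.15×10^7 s = 1.99×10^-7 s⁻¹.
Cω = 5.63×10^7 × 1.99×10^-7 = 11.2 W/(m²·K).
F₀ = A × Cω = 8.32 × 11.2 = 93.4 W/m².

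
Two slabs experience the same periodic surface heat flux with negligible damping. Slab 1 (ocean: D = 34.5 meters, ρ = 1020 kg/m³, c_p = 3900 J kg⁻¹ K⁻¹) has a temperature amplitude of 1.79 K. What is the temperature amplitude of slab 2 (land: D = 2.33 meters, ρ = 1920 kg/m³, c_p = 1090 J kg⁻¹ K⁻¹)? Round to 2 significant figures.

50 K

C_ocean = 1.37×10^8 J/(m²·K); C_land = 4.88×10^6 J/(m²·K).
A ∝ 1/C ⇒ A_land = A_ocean × C_ocean/C_land = 1.79 × 28.1 = 50.4 K.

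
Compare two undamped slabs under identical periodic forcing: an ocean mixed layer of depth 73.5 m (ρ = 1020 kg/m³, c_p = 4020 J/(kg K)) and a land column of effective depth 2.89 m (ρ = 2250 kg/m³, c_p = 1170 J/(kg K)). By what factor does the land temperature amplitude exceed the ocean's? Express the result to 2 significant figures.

C_ocean = 1020 × 4020 × 73.5 = 3.01×10^8 J/(m²·K).
C_land = 2250 × 1170 × 2.89 = 7.61×10^6 J/(m²·K).
Undamped amplitude ∝ 1/C, so A_land/A_ocean = C_ocean/C_land = 39.6.

40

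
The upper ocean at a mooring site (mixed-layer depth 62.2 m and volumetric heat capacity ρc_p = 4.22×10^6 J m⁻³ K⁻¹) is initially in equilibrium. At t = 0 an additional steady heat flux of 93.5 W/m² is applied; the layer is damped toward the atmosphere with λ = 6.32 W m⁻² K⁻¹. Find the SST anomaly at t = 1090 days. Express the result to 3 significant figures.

Areal heat capacity C = ρc_p × D = 4.22×10^6 × 62.2 = 2.62×10^8 J/(m²·K).
τ = C / λ = 2.62×10^8 / 6.32 = 4.15×10^7 s.
Equilibrium anomaly ΔT_eq = F / λ = 93.5 / 6.32 = 14.8 K.
t = 1090 days = 9.42×10^7 s, so t/τ = 2.27.
ΔT(t) = ΔT_eq (1 − e^(−t/τ)) = 14.8 × (1 − e^−2.27) = 13.3 K.

13.3 K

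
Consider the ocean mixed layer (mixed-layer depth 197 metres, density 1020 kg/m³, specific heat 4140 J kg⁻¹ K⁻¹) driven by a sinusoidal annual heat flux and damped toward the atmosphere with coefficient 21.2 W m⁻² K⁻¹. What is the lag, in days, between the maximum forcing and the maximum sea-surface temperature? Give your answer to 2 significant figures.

Areal heat capacity C = ρ c_p D = 1020 × 4140 × 197 = 8.32×10^8 J/(m²·K).
ω = 2π / 3.15×10^7 s = 1.99×10^-7 s⁻¹.
Phase lag φ = arctan(Cω/λ) = arctan(166/21.2) = 1.44 rad.
Time lag = φ / ω = 1.44 / 1.99×10^-7 = 7.25×10^6 s = 83.9 days.

84 days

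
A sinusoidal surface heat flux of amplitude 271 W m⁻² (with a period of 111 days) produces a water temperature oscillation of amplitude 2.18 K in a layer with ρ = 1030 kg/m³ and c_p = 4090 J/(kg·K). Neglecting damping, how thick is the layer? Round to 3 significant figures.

45.0 m

ω = 2π / 9.59×10^6 s = 6.55×10^-7 s⁻¹.
Required C = F₀ / (A ω) = 271 / (2.18 × 6.55×10^-7) = 1.90×10^8 J/(m²·K).
D = C / (ρ c_p) = 1.90×10^8 / (1030 × 4090) = 45.0 m.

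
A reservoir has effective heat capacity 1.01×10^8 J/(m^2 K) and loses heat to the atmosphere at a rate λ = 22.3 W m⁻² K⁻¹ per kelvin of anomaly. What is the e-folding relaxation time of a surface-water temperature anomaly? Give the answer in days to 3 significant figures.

52.4 days

Areal heat capacity C = 1.01×10^8 J/(m^2 K) (given).
Relaxation time τ = C / λ = 1.01×10^8 / 22.3 = 4.53×10^6 s.
In days: 4.53×10^6 s / (86400 s/day) = 52.4 days.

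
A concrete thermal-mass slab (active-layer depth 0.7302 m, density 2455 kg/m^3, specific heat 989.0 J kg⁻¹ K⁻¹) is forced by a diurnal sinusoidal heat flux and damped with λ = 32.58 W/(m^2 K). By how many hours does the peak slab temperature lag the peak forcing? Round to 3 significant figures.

5.05 hours

Areal heat capacity C = ρ c_p D = 2455 × 989.0 × 0.7302 = 1.77×10^6 J/(m^2 K).
ω = 2π / 86400 s = 7.27×10^-5 s⁻¹.
Phase lag φ = arctan(Cω/λ) = arctan(129/32.58) = 1.32 rad.
Time lag = φ / ω = 1.32 / 7.27×10^-5 = 18200 s = 5.05 hours.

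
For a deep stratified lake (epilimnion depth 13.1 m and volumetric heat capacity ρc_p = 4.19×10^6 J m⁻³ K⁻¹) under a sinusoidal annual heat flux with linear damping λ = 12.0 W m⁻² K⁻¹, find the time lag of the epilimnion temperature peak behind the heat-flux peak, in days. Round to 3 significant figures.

42.9 days

Areal heat capacity C = ρc_p × D = 4.19×10^6 × 13.1 = 5.49×10^7 J/(m²·K).
ω = 2π / 3.15×10^7 s = 1.99×10^-7 s⁻¹.
Phase lag φ = arctan(Cω/λ) = arctan(10.9/12.0) = 0.739 rad.
Time lag = φ / ω = 0.739 / 1.99×10^-7 = 3.71×10^6 s = 42.9 days.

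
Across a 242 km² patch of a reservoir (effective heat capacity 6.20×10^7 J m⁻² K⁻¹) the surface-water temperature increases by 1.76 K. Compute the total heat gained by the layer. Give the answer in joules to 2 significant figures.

Areal heat capacity C = 6.20×10^7 J m⁻² K⁻¹ (given).
Heat per unit area: q = C ΔT = 6.20×10^7 × 1.76 = 1.09×10^8 J/m².
Total heat: Q = q × A = 1.09×10^8 × (242 × 10⁶ m²) = 2.64×10^16 J.

2.6×10^16 J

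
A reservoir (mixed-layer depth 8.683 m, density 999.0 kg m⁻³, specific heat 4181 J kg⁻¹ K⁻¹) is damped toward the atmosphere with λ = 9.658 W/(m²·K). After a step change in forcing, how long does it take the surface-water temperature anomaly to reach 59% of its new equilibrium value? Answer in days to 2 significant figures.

39 days

Areal heat capacity C = ρ c_p D = 999.0 × 4181 × 8.683 = 3.63×10^7 J m⁻² K⁻¹.
τ = C / λ = 3.63×10^7 / 9.658 = 3.76×10^6 s.
Fraction reached: 1 − e^(−t/τ) = 0.59 ⇒ t = −τ ln(1 − 0.59) = τ × 0.892.
t = 3.35×10^6 s = 38.8 days.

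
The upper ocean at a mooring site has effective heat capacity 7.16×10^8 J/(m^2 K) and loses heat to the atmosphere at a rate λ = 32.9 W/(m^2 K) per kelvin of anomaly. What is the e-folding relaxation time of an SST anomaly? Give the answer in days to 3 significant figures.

252 days

Areal heat capacity C = 7.16×10^8 J/(m^2 K) (given).
Relaxation time τ = C / λ = 7.16×10^8 / 32.9 = 2.18×10^7 s.
In days: 2.18×10^7 s / (86400 s/day) = 252 days.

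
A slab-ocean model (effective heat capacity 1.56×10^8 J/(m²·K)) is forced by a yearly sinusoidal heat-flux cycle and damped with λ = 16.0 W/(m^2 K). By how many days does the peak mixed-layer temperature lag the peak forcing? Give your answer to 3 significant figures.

63.6 days

Areal heat capacity C = 1.56×10^8 J/(m²·K) (given).
ω = 2π / 3.15×10^7 s = 1.99×10^-7 s⁻¹.
Phase lag φ = arctan(Cω/λ) = arctan(31.1/16.0) = 1.10 rad.
Time lag = φ / ω = 1.10 / 1.99×10^-7 = 5.50×10^6 s = 63.6 days.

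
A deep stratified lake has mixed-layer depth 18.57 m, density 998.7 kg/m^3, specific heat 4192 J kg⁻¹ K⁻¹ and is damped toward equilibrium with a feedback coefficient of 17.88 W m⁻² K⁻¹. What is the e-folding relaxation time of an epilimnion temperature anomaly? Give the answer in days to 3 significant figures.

50.3 days

Areal heat capacity C = ρ c_p D = 998.7 × 4192 × 18.57 = 7.77×10^7 J/(m^2 K).
Relaxation time τ = C / λ = 7.77×10^7 / 17.88 = 4.35×10^6 s.
In days: 4.35×10^6 s / (86400 s/day) = 50.3 days.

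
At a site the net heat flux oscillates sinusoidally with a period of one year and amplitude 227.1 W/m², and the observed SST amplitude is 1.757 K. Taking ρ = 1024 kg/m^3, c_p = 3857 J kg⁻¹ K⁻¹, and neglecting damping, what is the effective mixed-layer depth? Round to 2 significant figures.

160 m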